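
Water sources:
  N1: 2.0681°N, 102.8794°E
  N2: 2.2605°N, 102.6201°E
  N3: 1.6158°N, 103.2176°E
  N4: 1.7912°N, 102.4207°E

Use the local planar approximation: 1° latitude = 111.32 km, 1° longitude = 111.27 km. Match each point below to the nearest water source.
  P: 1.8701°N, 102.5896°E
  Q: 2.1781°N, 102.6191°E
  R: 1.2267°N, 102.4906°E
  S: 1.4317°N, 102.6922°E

P at 1.8701°N, 102.5896°E:
  N1: 39.0593 km
  N2: 43.5916 km
  N3: 75.3940 km
  N4: 20.7446 km
  → nearest: N4 (20.7446 km)
Q at 2.1781°N, 102.6191°E:
  N1: 31.4457 km
  N2: 9.1734 km
  N3: 91.3951 km
  N4: 48.3978 km
  → nearest: N2 (9.1734 km)
R at 1.2267°N, 102.4906°E:
  N1: 103.1729 km
  N2: 115.9812 km
  N3: 91.7599 km
  N4: 63.3196 km
  → nearest: N4 (63.3196 km)
S at 1.4317°N, 102.6922°E:
  N1: 73.8428 km
  N2: 92.6102 km
  N3: 61.9494 km
  N4: 50.1418 km
  → nearest: N4 (50.1418 km)

P→N4; Q→N2; R→N4; S→N4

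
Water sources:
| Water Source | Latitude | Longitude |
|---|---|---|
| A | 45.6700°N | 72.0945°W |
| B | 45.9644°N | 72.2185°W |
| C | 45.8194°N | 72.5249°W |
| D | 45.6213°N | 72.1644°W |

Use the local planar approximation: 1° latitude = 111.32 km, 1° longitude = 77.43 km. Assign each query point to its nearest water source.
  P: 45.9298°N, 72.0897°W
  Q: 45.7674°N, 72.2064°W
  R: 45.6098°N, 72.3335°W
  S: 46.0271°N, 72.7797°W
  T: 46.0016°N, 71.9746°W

P→B; Q→A; R→D; S→C; T→B

P at 45.9298°N, 72.0897°W:
  A: √((-0.2598·111.32)² + (-0.0048·77.43)²) = √(836.420539 + 0.138134) = 28.9233 km
  B: √((0.0346·111.32)² + (-0.1288·77.43)²) = √(14.835377 + 99.460410) = 10.6909 km
  C: √((-0.1104·111.32)² + (-0.4352·77.43)²) = √(151.037414 + 1135.523932) = 35.8687 km
  D: √((-0.3085·111.32)² + (-0.0747·77.43)²) = √(1179.388075 + 33.454899) = 34.8259 km
  → nearest: B (10.6909 km)
Q at 45.7674°N, 72.2064°W:
  A: √((-0.0974·111.32)² + (0.1119·77.43)²) = √(117.561281 + 75.072122) = 13.8792 km
  B: √((0.1970·111.32)² + (-0.0121·77.43)²) = √(480.926654 + 0.877787) = 21.9500 km
  C: √((0.0520·111.32)² + (-0.3185·77.43)²) = √(33.508353 + 608.187363) = 25.3317 km
  D: √((-0.1461·111.32)² + (0.0420·77.43)²) = √(264.512882 + 10.575894) = 16.5858 km
  → nearest: A (13.8792 km)
R at 45.6098°N, 72.3335°W:
  A: √((0.0602·111.32)² + (0.2390·77.43)²) = √(44.909620 + 342.463523) = 19.6818 km
  B: √((0.3546·111.32)² + (0.1150·77.43)²) = √(1558.202360 + 79.289230) = 40.4659 km
  C: √((0.2096·111.32)² + (-0.1914·77.43)²) = √(544.413583 + 219.635423) = 27.6414 km
  D: √((0.0115·111.32)² + (0.1691·77.43)²) = √(1.638861 + 171.437464) = 13.1558 km
  → nearest: D (13.1558 km)
S at 46.0271°N, 72.7797°W:
  A: √((-0.3571·111.32)² + (0.6852·77.43)²) = √(1580.251080 + 2814.836845) = 66.2955 km
  B: √((-0.0627·111.32)² + (0.5612·77.43)²) = √(48.717105 + 1888.225434) = 44.0107 km
  C: √((-0.2077·111.32)² + (0.2548·77.43)²) = √(534.588225 + 389.239912) = 30.3945 km
  D: √((-0.4058·111.32)² + (0.6153·77.43)²) = √(2040.659196 + 2269.824862) = 65.6543 km
  → nearest: C (30.3945 km)
T at 46.0016°N, 71.9746°W:
  A: √((-0.3316·111.32)² + (-0.1199·77.43)²) = √(1362.622134 + 86.190001) = 38.0633 km
  B: √((-0.0372·111.32)² + (-0.2439·77.43)²) = √(17.148742 + 356.649910) = 19.3339 km
  C: √((-0.1822·111.32)² + (-0.5503·77.43)²) = √(411.379969 + 1815.589005) = 47.1908 km
  D: √((-0.3803·111.32)² + (-0.1898·77.43)²) = √(1792.251886 + 215.978706) = 44.8133 km
  → nearest: B (19.3339 km)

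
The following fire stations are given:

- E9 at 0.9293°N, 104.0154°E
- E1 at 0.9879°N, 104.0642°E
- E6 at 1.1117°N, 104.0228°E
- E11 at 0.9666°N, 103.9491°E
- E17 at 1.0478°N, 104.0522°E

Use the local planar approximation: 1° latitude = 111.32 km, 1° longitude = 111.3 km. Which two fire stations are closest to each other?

E1 and E17

Pairwise distances:
E9–E1: √((0.0586·111.32)² + (0.0488·111.3)²) = √(42.554121 + 29.500540) = 8.4885 km
E9–E6: √((0.1824·111.32)² + (0.0074·111.3)²) = √(412.283604 + 0.678350) = 20.3215 km
E9–E11: √((0.0373·111.32)² + (-0.0663·111.3)²) = √(17.241064 + 54.452445) = 8.4672 km
E9–E17: √((0.1185·111.32)² + (0.0368·111.3)²) = √(174.013562 + 16.775905) = 13.8127 km
E1–E6: √((0.1238·111.32)² + (-0.0414·111.3)²) = √(189.927427 + 21.232005) = 14.5313 km
E1–E11: √((-0.0213·111.32)² + (-0.1151·111.3)²) = √(5.622191 + 164.112241) = 13.0282 km
E1–E17: √((0.0599·111.32)² + (-0.0120·111.3)²) = √(44.463131 + 1.783827) = 6.8005 km
E6–E11: √((-0.1451·111.32)² + (-0.0737·111.3)²) = √(260.904290 + 67.286092) = 18.1160 km
E6–E17: √((-0.0639·111.32)² + (0.0294·111.3)²) = √(50.599720 + 10.707424) = 7.8299 km
E11–E17: √((0.0812·111.32)² + (0.1031·111.3)²) = √(81.706847 + 131.676314) = 14.6076 km
Closest pair: E1–E17 at 6.8005 km.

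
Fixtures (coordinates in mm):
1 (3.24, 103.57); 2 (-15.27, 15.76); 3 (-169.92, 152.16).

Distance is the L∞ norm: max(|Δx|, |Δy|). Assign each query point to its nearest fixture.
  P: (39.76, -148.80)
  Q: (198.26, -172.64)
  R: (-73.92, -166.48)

P→2; Q→2; R→2

P at (39.76, -148.80):
  1: max(|-36.52|, |252.37|) = 252.37 mm
  2: max(|-55.03|, |164.56|) = 164.56 mm
  3: max(|-209.68|, |300.96|) = 300.96 mm
  → nearest: 2 (164.56 mm)
Q at (198.26, -172.64):
  1: max(|-195.02|, |276.21|) = 276.21 mm
  2: max(|-213.53|, |188.40|) = 213.53 mm
  3: max(|-368.18|, |324.80|) = 368.18 mm
  → nearest: 2 (213.53 mm)
R at (-73.92, -166.48):
  1: max(|77.16|, |270.05|) = 270.05 mm
  2: max(|58.65|, |182.24|) = 182.24 mm
  3: max(|-96.00|, |318.64|) = 318.64 mm
  → nearest: 2 (182.24 mm)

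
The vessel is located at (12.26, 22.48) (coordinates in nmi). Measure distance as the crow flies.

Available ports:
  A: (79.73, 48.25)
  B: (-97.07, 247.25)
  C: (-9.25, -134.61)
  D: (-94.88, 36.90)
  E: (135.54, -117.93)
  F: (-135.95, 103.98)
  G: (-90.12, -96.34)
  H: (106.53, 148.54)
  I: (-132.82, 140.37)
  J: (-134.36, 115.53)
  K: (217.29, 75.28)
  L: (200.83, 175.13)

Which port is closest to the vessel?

Distances from (12.26, 22.48):
A: √((67.47)² + (25.77)²) = √(4552.2009 + 664.0929) = 72.22 nmi
B: √((-109.33)² + (224.77)²) = √(11953.0489 + 50521.5529) = 249.95 nmi
C: √((-21.51)² + (-157.09)²) = √(462.6801 + 24677.2681) = 158.56 nmi
D: √((-107.14)² + (14.42)²) = √(11478.9796 + 207.9364) = 108.11 nmi
E: √((123.28)² + (-140.41)²) = √(15197.9584 + 19714.9681) = 186.85 nmi
F: √((-148.21)² + (81.50)²) = √(21966.2041 + 6642.2500) = 169.14 nmi
G: √((-102.38)² + (-118.82)²) = √(10481.6644 + 14118.1924) = 156.84 nmi
H: √((94.27)² + (126.06)²) = √(8886.8329 + 15891.1236) = 157.41 nmi
I: √((-145.08)² + (117.89)²) = √(21048.2064 + 13898.0521) = 186.94 nmi
J: √((-146.62)² + (93.05)²) = √(21497.4244 + 8658.3025) = 173.65 nmi
K: √((205.03)² + (52.80)²) = √(42037.3009 + 2787.8400) = 211.72 nmi
L: √((188.57)² + (152.65)²) = √(35558.6449 + 23302.0225) = 242.61 nmi
Minimum: A at 72.22 nmi.

A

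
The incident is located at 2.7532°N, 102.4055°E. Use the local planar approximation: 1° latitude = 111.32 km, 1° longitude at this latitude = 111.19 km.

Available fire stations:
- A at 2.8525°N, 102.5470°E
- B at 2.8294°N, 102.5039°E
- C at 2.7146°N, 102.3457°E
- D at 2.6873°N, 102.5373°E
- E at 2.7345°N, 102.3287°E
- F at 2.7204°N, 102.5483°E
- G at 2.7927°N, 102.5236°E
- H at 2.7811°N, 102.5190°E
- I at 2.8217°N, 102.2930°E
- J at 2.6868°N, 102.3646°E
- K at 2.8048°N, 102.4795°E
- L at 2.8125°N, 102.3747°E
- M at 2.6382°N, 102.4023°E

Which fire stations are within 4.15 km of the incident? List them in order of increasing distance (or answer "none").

none

Distances from 2.7532°N, 102.4055°E:
A: 19.2284 km
B: 13.8442 km
C: 7.9168 km
D: 16.3884 km
E: 8.7895 km
F: 16.2924 km
G: 13.8482 km
H: 12.9966 km
I: 14.6499 km
J: 8.6786 km
K: 10.0347 km
L: 7.4367 km
M: 12.8067 km
Threshold 4.15 km: none within range.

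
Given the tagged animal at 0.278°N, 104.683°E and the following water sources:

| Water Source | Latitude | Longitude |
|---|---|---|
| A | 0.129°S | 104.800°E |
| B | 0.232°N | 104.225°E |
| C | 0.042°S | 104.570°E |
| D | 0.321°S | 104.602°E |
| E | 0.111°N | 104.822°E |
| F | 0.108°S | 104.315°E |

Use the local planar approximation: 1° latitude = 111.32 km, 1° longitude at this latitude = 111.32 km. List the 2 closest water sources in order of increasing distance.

E, C

Distances from 0.278°N, 104.683°E:
A: √((-0.407·111.32)² + (0.117·111.32)²) = √(2052.74600 + 169.63604) = 47.142 km
B: √((-0.046·111.32)² + (-0.458·111.32)²) = √(26.22177 + 2599.42536) = 51.241 km
C: √((-0.320·111.32)² + (-0.113·111.32)²) = √(1268.95538 + 158.23527) = 37.778 km
D: √((-0.599·111.32)² + (-0.081·111.32)²) = √(4446.31309 + 81.30485) = 67.288 km
E: √((-0.167·111.32)² + (0.139·111.32)²) = √(345.60446 + 239.42858) = 24.187 km
F: √((-0.386·111.32)² + (-0.368·111.32)²) = √(1846.37965 + 1678.19349) = 59.368 km
Sorted: E (24.187 km) < C (37.778 km) < A (47.142 km) < B (51.241 km) < …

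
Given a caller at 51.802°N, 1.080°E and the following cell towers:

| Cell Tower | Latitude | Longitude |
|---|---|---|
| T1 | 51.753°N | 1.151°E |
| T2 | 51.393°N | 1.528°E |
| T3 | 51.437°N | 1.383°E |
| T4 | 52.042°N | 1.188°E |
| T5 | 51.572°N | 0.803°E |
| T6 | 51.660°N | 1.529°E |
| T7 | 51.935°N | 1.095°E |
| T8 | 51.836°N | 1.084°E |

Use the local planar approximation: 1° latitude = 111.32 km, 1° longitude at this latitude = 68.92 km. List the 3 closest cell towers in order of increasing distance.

T8, T1, T7

Distances from 51.802°N, 1.080°E:
T1: √((-0.049·111.32)² + (0.071·68.92)²) = √(29.75353 + 23.94458) = 7.328 km
T2: √((-0.409·111.32)² + (0.448·68.92)²) = √(2072.96997 + 953.33726) = 55.012 km
T3: √((-0.365·111.32)² + (0.303·68.92)²) = √(1650.94317 + 436.08967) = 45.684 km
T4: √((0.240·111.32)² + (0.108·68.92)²) = √(713.78740 + 55.40361) = 27.734 km
T5: √((-0.230·111.32)² + (-0.277·68.92)²) = √(655.54433 + 364.46017) = 31.938 km
T6: √((-0.142·111.32)² + (0.449·68.92)²) = √(249.87516 + 957.59798) = 34.749 km
T7: √((0.133·111.32)² + (0.015·68.92)²) = √(219.20461 + 1.06874) = 14.842 km
T8: √((0.034·111.32)² + (0.004·68.92)²) = √(14.32532 + 0.07600) = 3.795 km
Sorted: T8 (3.795 km) < T1 (7.328 km) < T7 (14.842 km) < T4 (27.734 km) < T5 (31.938 km) < …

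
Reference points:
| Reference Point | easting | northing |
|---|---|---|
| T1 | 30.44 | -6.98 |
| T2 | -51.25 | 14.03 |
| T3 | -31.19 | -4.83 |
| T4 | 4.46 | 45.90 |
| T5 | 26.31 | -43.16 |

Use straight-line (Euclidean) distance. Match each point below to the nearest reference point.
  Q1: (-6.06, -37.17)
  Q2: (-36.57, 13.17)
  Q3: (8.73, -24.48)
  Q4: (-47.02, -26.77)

Q1 at (-6.06, -37.17):
  T1: √((36.50)² + (30.19)²) = √(1332.2500 + 911.4361) = 47.37
  T2: √((-45.19)² + (51.20)²) = √(2042.1361 + 2621.4400) = 68.29
  T3: √((-25.13)² + (32.34)²) = √(631.5169 + 1045.8756) = 40.96
  T4: √((10.52)² + (83.07)²) = √(110.6704 + 6900.6249) = 83.73
  T5: √((32.37)² + (-5.99)²) = √(1047.8169 + 35.8801) = 32.92
  → nearest: T5 (32.92)
Q2 at (-36.57, 13.17):
  T1: √((67.01)² + (-20.15)²) = √(4490.3401 + 406.0225) = 69.97
  T2: √((-14.68)² + (0.86)²) = √(215.5024 + 0.7396) = 14.71
  T3: √((5.38)² + (-18.00)²) = √(28.9444 + 324.0000) = 18.79
  T4: √((41.03)² + (32.73)²) = √(1683.4609 + 1071.2529) = 52.49
  T5: √((62.88)² + (-56.33)²) = √(3953.8944 + 3173.0689) = 84.42
  → nearest: T2 (14.71)
Q3 at (8.73, -24.48):
  T1: √((21.71)² + (17.50)²) = √(471.3241 + 306.2500) = 27.89
  T2: √((-59.98)² + (38.51)²) = √(3597.6004 + 1483.0201) = 71.28
  T3: √((-39.92)² + (19.65)²) = √(1593.6064 + 386.1225) = 44.49
  T4: √((-4.27)² + (70.38)²) = √(18.2329 + 4953.3444) = 70.51
  T5: √((17.58)² + (-18.68)²) = √(309.0564 + 348.9424) = 25.65
  → nearest: T5 (25.65)
Q4 at (-47.02, -26.77):
  T1: √((77.46)² + (19.79)²) = √(6000.0516 + 391.6441) = 79.95
  T2: √((-4.23)² + (40.80)²) = √(17.8929 + 1664.6400) = 41.02
  T3: √((15.83)² + (21.94)²) = √(250.5889 + 481.3636) = 27.05
  T4: √((51.48)² + (72.67)²) = √(2650.1904 + 5280.9289) = 89.06
  T5: √((73.33)² + (-16.39)²) = √(5377.2889 + 268.6321) = 75.14
  → nearest: T3 (27.05)

Q1→T5; Q2→T2; Q3→T5; Q4→T3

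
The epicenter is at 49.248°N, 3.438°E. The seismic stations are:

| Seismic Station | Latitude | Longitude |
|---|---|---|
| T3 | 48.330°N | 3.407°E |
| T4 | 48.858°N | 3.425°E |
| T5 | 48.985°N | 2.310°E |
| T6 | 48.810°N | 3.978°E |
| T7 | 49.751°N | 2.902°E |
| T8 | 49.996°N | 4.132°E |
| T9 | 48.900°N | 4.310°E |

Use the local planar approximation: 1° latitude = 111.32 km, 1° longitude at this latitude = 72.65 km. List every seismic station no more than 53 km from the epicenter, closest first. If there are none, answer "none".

Distances from 49.248°N, 3.438°E:
T3: √((-0.918·111.32)² + (-0.031·72.65)²) = √(10443.15581 + 5.07218) = 102.217 km
T4: √((-0.390·111.32)² + (-0.013·72.65)²) = √(1884.84486 + 0.89199) = 43.425 km
T5: √((-0.263·111.32)² + (-1.128·72.65)²) = √(857.15210 + 6715.67138) = 87.022 km
T6: √((-0.438·111.32)² + (0.540·72.65)²) = √(2377.35817 + 1539.07136) = 62.581 km
T7: √((0.503·111.32)² + (-0.536·72.65)²) = √(3135.32356 + 1516.35475) = 68.203 km
T8: √((0.748·111.32)² + (0.694·72.65)²) = √(6933.45324 + 2542.08564) = 97.342 km
T9: √((-0.348·111.32)² + (0.872·72.65)²) = √(1500.73801 + 4013.32386) = 74.257 km
Threshold 53 km: T4 (43.425 km) is within range.

T4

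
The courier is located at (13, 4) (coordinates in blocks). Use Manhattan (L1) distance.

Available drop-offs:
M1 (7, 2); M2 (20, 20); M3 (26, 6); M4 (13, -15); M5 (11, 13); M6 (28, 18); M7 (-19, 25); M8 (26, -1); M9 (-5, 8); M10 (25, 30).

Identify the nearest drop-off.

M1

Distances from (13, 4):
M1: |-6| + |-2| = 6 + 2 = 8 blocks
M2: |7| + |16| = 7 + 16 = 23 blocks
M3: |13| + |2| = 13 + 2 = 15 blocks
M4: |0| + |-19| = 0 + 19 = 19 blocks
M5: |-2| + |9| = 2 + 9 = 11 blocks
M6: |15| + |14| = 15 + 14 = 29 blocks
M7: |-32| + |21| = 32 + 21 = 53 blocks
M8: |13| + |-5| = 13 + 5 = 18 blocks
M9: |-18| + |4| = 18 + 4 = 22 blocks
M10: |12| + |26| = 12 + 26 = 38 blocks
Minimum: M1 at 8 blocks.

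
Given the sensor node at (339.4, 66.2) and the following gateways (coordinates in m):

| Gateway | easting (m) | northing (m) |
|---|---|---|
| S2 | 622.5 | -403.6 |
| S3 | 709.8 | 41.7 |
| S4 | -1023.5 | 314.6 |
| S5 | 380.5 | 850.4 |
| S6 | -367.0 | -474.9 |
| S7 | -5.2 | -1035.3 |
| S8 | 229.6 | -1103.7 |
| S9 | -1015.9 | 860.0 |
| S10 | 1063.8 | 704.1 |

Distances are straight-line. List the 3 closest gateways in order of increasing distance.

S3, S2, S5

Distances from (339.4, 66.2):
S2: 548.5 m
S3: 371.2 m
S4: 1385.4 m
S5: 785.3 m
S6: 889.8 m
S7: 1154.1 m
S8: 1175.0 m
S9: 1570.7 m
S10: 965.2 m
Sorted: S3 (371.2 m) < S2 (548.5 m) < S5 (785.3 m) < S6 (889.8 m) < S10 (965.2 m) < …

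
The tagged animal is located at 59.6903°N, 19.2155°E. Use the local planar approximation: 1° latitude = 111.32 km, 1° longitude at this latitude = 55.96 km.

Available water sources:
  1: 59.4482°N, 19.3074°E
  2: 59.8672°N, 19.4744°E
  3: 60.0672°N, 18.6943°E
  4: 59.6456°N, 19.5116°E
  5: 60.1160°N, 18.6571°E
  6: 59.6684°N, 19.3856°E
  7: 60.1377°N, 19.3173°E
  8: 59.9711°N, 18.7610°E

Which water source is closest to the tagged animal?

Distances from 59.6903°N, 19.2155°E:
1: √((-0.2421·111.32)² + (0.0919·55.96)²) = √(726.333331 + 26.447610) = 27.4369 km
2: √((0.1769·111.32)² + (0.2589·55.96)²) = √(387.794871 + 209.903419) = 24.4479 km
3: √((0.3769·111.32)² + (-0.5212·55.96)²) = √(1760.348564 + 850.676089) = 51.0982 km
4: √((-0.0447·111.32)² + (0.2961·55.96)²) = √(24.760616 + 274.556814) = 17.3008 km
5: √((0.4257·111.32)² + (-0.5584·55.96)²) = √(2245.710118 + 976.441504) = 56.7640 km
6: √((-0.0219·111.32)² + (0.1701·55.96)²) = √(5.943395 + 90.607477) = 9.8260 km
7: √((0.4474·111.32)² + (0.1018·55.96)²) = √(2480.494994 + 32.452710) = 50.1293 km
8: √((0.2808·111.32)² + (-0.4545·55.96)²) = √(977.103575 + 646.879200) = 40.2987 km
Minimum: 6 at 9.8260 km.

6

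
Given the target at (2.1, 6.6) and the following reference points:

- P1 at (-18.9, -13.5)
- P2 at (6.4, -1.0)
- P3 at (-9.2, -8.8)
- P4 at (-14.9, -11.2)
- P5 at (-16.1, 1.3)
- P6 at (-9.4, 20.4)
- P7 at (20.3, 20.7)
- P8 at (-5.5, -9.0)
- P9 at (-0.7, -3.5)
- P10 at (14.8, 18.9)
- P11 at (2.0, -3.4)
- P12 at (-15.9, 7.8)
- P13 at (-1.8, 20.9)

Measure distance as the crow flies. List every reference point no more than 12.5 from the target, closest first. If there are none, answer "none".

Distances from (2.1, 6.6):
P1: 29.07
P2: 8.73
P3: 19.10
P4: 24.61
P5: 18.96
P6: 17.96
P7: 23.02
P8: 17.35
P9: 10.48
P10: 17.68
P11: 10.00
P12: 18.04
P13: 14.82
Threshold 12.5: P2 (8.73), P11 (10.00), P9 (10.48) are within range.

P2, P11, P9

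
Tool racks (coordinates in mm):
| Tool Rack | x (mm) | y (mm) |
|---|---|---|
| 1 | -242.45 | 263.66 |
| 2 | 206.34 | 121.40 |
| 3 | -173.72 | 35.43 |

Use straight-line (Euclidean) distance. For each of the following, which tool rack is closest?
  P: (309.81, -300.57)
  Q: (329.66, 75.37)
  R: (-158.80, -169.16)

P at (309.81, -300.57):
  1: 789.52 mm
  2: 434.47 mm
  3: 588.81 mm
  → nearest: 2 (434.47 mm)
Q at (329.66, 75.37):
  1: 602.30 mm
  2: 131.63 mm
  3: 504.96 mm
  → nearest: 2 (131.63 mm)
R at (-158.80, -169.16):
  1: 440.83 mm
  2: 466.64 mm
  3: 205.13 mm
  → nearest: 3 (205.13 mm)

P→2; Q→2; R→3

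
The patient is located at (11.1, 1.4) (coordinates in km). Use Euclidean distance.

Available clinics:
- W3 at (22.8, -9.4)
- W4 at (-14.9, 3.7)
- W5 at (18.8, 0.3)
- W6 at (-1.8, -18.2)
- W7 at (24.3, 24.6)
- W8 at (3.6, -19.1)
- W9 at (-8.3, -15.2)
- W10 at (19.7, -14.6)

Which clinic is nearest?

W5

Distances from (11.1, 1.4):
W3: √((11.7)² + (-10.8)²) = √(136.890 + 116.640) = 15.9 km
W4: √((-26.0)² + (2.3)²) = √(676.000 + 5.290) = 26.1 km
W5: √((7.7)² + (-1.1)²) = √(59.290 + 1.210) = 7.8 km
W6: √((-12.9)² + (-19.6)²) = √(166.410 + 384.160) = 23.5 km
W7: √((13.2)² + (23.2)²) = √(174.240 + 538.240) = 26.7 km
W8: √((-7.5)² + (-20.5)²) = √(56.250 + 420.250) = 21.8 km
W9: √((-19.4)² + (-16.6)²) = √(376.360 + 275.560) = 25.5 km
W10: √((8.6)² + (-16.0)²) = √(73.960 + 256.000) = 18.2 km
Minimum: W5 at 7.8 km.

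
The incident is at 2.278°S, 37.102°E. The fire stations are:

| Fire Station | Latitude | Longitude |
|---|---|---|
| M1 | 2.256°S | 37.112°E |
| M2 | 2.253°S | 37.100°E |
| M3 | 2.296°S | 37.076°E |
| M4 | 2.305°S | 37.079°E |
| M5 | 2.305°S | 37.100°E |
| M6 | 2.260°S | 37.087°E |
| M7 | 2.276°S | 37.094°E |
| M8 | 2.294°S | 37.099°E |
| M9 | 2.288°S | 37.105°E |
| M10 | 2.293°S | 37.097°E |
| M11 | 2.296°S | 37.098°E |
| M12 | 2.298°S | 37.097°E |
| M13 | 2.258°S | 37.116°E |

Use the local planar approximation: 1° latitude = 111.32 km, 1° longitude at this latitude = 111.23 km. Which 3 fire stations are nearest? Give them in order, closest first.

M7, M9, M10

Distances from 2.278°S, 37.102°E:
M1: √((0.022·111.32)² + (0.010·111.23)²) = √(5.99780 + 1.23721) = 2.690 km
M2: √((0.025·111.32)² + (-0.002·111.23)²) = √(7.74509 + 0.04949) = 2.792 km
M3: √((-0.018·111.32)² + (-0.026·111.23)²) = √(4.01505 + 8.36355) = 3.518 km
M4: √((-0.027·111.32)² + (-0.023·111.23)²) = √(9.03387 + 6.54485) = 3.947 km
M5: √((-0.027·111.32)² + (-0.002·111.23)²) = √(9.03387 + 0.04949) = 3.014 km
M6: √((0.018·111.32)² + (-0.015·111.23)²) = √(4.01505 + 2.78373) = 2.607 km
M7: √((0.002·111.32)² + (-0.008·111.23)²) = √(0.04957 + 0.79182) = 0.917 km
M8: √((-0.016·111.32)² + (-0.003·111.23)²) = √(3.17239 + 0.11135) = 1.812 km
M9: √((-0.010·111.32)² + (0.003·111.23)²) = √(1.23921 + 0.11135) = 1.162 km
M10: √((-0.015·111.32)² + (-0.005·111.23)²) = √(2.78823 + 0.30930) = 1.760 km
M11: √((-0.018·111.32)² + (-0.004·111.23)²) = √(4.01505 + 0.19795) = 2.053 km
M12: √((-0.020·111.32)² + (-0.005·111.23)²) = √(4.95686 + 0.30930) = 2.295 km
M13: √((0.020·111.32)² + (0.014·111.23)²) = √(4.95686 + 2.42493) = 2.717 km
Sorted: M7 (0.917 km) < M9 (1.162 km) < M10 (1.760 km) < M8 (1.812 km) < M11 (2.053 km) < …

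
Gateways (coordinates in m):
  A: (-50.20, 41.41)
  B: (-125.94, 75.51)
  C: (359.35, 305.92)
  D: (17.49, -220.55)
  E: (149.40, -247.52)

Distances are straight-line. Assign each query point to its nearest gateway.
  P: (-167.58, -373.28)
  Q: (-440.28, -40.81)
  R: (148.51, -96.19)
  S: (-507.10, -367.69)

P at (-167.58, -373.28):
  A: 430.98 m
  B: 450.72 m
  C: 859.63 m
  D: 239.95 m
  E: 341.02 m
  → nearest: D (239.95 m)
Q at (-440.28, -40.81):
  A: 398.65 m
  B: 335.17 m
  C: 871.57 m
  D: 491.79 m
  E: 624.86 m
  → nearest: B (335.17 m)
R at (148.51, -96.19):
  A: 241.70 m
  B: 323.73 m
  C: 454.03 m
  D: 180.64 m
  E: 151.33 m
  → nearest: E (151.33 m)
S at (-507.10, -367.69):
  A: 613.29 m
  B: 584.56 m
  C: 1097.49 m
  D: 544.83 m
  E: 667.41 m
  → nearest: D (544.83 m)

P→D; Q→B; R→E; S→D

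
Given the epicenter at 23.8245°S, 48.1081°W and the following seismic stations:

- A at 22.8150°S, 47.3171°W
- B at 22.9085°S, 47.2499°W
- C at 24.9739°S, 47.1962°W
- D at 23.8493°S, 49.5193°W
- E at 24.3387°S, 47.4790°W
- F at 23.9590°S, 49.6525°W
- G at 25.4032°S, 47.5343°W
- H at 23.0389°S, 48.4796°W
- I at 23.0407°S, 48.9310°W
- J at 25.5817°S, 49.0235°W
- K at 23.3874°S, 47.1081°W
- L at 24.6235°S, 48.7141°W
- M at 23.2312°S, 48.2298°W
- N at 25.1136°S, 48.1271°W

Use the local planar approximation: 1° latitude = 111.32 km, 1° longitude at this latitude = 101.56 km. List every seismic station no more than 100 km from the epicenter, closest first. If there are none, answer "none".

Distances from 23.8245°S, 48.1081°W:
A: √((1.0095·111.32)² + (0.7910·101.56)²) = √(12628.711496 + 6453.545129) = 138.1385 km
B: √((0.9160·111.32)² + (0.8582·101.56)²) = √(10397.701434 + 7596.655023) = 134.1430 km
C: √((-1.1494·111.32)² + (0.9119·101.56)²) = √(16371.511629 + 8577.087011) = 157.9513 km
D: √((-0.0248·111.32)² + (-1.4112·101.56)²) = √(7.621663 + 20541.044336) = 143.3481 km
E: √((-0.5142·111.32)² + (0.6291·101.56)²) = √(3276.502774 + 4082.110483) = 85.7824 km
F: √((-0.1345·111.32)² + (-1.5444·101.56)²) = √(224.176954 + 24601.691617) = 157.5623 km
G: √((-1.5787·111.32)² + (0.5738·101.56)²) = √(30884.858309 + 3395.990543) = 185.1509 km
H: √((0.7856·111.32)² + (-0.3715·101.56)²) = √(7648.025810 + 1423.518189) = 95.2447 km
I: √((0.7838·111.32)² + (-0.8229·101.56)²) = √(7613.018999 + 6984.567343) = 120.8205 km
J: √((-1.7572·111.32)² + (-0.9154·101.56)²) = √(38263.860497 + 8643.053486) = 216.5800 km
K: √((0.4371·111.32)² + (1.0000·101.56)²) = √(2367.598239 + 10314.433600) = 112.6145 km
L: √((-0.7990·111.32)² + (-0.6060·101.56)²) = √(7911.156100 + 3787.831338) = 108.1619 km
M: √((0.5933·111.32)² + (-0.1217·101.56)²) = √(4362.094722 + 152.765941) = 67.1927 km
N: √((-1.2891·111.32)² + (-0.0190·101.56)²) = √(20592.999651 + 3.723511) = 143.5156 km
Threshold 100 km: M (67.1927 km), E (85.7824 km), H (95.2447 km) are within range.

M, E, H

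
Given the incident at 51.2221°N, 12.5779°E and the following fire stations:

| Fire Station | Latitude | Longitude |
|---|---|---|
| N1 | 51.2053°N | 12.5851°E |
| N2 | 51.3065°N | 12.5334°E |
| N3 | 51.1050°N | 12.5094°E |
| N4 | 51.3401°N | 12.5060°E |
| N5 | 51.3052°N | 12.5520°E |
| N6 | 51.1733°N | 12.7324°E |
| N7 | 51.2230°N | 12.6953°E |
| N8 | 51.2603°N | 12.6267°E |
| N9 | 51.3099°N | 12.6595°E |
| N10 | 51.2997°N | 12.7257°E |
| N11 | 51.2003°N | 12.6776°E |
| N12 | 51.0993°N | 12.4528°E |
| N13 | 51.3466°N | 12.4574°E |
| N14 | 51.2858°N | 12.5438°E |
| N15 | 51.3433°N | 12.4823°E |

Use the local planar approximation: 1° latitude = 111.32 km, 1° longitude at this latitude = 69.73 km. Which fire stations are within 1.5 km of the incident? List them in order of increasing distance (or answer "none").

none

Distances from 51.2221°N, 12.5779°E:
N1: √((-0.0168·111.32)² + (0.0072·69.73)²) = √(3.497558 + 0.252060) = 1.9364 km
N2: √((0.0844·111.32)² + (-0.0445·69.73)²) = √(88.273691 + 9.628516) = 9.8946 km
N3: √((-0.1171·111.32)² + (-0.0685·69.73)²) = √(169.926137 + 22.815000) = 13.8831 km
N4: √((0.1180·111.32)² + (-0.0719·69.73)²) = √(172.548191 + 25.136055) = 14.0600 km
N5: √((0.0831·111.32)² + (-0.0259·69.73)²) = √(85.575302 + 3.261661) = 9.4253 km
N6: √((-0.0488·111.32)² + (0.1545·69.73)²) = √(29.511144 + 116.063670) = 12.0654 km
N7: √((0.0009·111.32)² + (0.1174·69.73)²) = √(0.010038 + 67.015540) = 8.1869 km
N8: √((0.0382·111.32)² + (0.0488·69.73)²) = √(18.083110 + 11.579211) = 5.4463 km
N9: √((0.0878·111.32)² + (0.0816·69.73)²) = √(95.529043 + 32.375736) = 11.3095 km
N10: √((0.0776·111.32)² + (0.1478·69.73)²) = √(74.622507 + 106.215574) = 13.4476 km
N11: √((-0.0218·111.32)² + (0.0997·69.73)²) = √(5.889242 + 48.331430) = 7.3635 km
N12: √((-0.1228·111.32)² + (-0.1251·69.73)²) = √(186.871525 + 76.094620) = 16.2162 km
N13: √((0.1245·111.32)² + (-0.1205·69.73)²) = √(192.081305 + 70.601418) = 16.2075 km
N14: √((0.0637·111.32)² + (-0.0341·69.73)²) = √(50.283472 + 5.653900) = 7.4791 km
N15: √((0.1212·111.32)² + (-0.0956·69.73)²) = √(182.033632 + 44.438062) = 15.0490 km
Threshold 1.5 km: none within range.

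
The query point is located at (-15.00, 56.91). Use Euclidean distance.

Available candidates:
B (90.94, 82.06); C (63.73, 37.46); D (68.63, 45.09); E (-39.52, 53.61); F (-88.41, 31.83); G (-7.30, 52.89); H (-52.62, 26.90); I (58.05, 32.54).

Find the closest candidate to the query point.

G

Distances from (-15.00, 56.91):
B: 108.88
C: 81.10
D: 84.46
E: 24.74
F: 77.58
G: 8.69
H: 48.12
I: 77.01
Minimum: G at 8.69.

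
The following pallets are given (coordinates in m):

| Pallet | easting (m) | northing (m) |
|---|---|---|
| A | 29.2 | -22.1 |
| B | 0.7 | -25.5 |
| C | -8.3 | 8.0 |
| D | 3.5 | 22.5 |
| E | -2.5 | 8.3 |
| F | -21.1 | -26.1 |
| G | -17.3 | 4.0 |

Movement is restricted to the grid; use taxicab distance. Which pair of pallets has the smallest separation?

Pairwise distances:
A–B: 31.9 m
A–C: 67.6 m
A–D: 70.3 m
A–E: 62.1 m
A–F: 54.3 m
A–G: 72.6 m
B–C: 42.5 m
B–D: 50.8 m
B–E: 37.0 m
B–F: 22.4 m
B–G: 47.5 m
C–D: 26.3 m
C–E: 6.1 m
C–F: 46.9 m
C–G: 13.0 m
D–E: 20.2 m
D–F: 73.2 m
D–G: 39.3 m
E–F: 53.0 m
E–G: 19.1 m
F–G: 33.9 m
Closest pair: C–E at 6.1 m.

C and E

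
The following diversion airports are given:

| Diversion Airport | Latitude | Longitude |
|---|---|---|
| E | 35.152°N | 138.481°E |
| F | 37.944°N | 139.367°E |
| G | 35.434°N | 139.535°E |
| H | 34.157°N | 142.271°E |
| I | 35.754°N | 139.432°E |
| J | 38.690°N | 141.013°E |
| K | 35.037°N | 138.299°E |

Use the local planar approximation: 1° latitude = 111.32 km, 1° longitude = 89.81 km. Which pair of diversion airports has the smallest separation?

Pairwise distances:
E–F: 320.830 km
E–G: 99.729 km
E–H: 357.948 km
E–I: 108.562 km
E–J: 454.784 km
E–K: 20.762 km
F–G: 279.820 km
F–H: 495.723 km
F–I: 243.861 km
F–J: 169.556 km
F–K: 337.523 km
G–H: 283.878 km
G–I: 36.804 km
G–J: 385.999 km
G–K: 119.479 km
H–I: 310.830 km
H–J: 517.107 km
H–K: 369.932 km
I–J: 356.346 km
I–K: 129.324 km
J–K: 474.107 km
Closest pair: E–K at 20.762 km.

E and K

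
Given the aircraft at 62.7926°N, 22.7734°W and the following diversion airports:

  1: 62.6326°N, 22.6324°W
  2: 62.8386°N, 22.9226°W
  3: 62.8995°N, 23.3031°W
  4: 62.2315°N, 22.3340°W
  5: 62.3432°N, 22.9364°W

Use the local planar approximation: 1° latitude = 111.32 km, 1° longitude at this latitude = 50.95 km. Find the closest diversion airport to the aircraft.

Distances from 62.7926°N, 22.7734°W:
1: √((-0.1600·111.32)² + (0.1410·50.95)²) = √(317.238845 + 51.609138) = 19.2054 km
2: √((0.0460·111.32)² + (-0.1492·50.95)²) = √(26.221773 + 57.786451) = 9.1656 km
3: √((0.1069·111.32)² + (-0.5297·50.95)²) = √(141.612570 + 728.363749) = 29.4954 km
4: √((-0.5611·111.32)² + (0.4394·50.95)²) = √(3901.457971 + 501.197022) = 66.3525 km
5: √((-0.4494·111.32)² + (-0.1630·50.95)²) = √(2502.721540 + 68.970534) = 50.7119 km
Minimum: 2 at 9.1656 km.

2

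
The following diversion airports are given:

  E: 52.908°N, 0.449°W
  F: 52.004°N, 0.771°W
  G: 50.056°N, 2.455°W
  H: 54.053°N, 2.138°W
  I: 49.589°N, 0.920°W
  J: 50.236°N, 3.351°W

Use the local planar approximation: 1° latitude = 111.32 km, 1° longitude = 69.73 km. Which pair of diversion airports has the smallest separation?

G and J

Pairwise distances:
E–F: √((-0.904·111.32)² + (-0.322·69.73)²) = √(10127.05704 + 504.13990) = 103.108 km
E–G: √((-2.852·111.32)² + (-2.006·69.73)²) = √(100796.49664 + 19565.96119) = 346.933 km
E–H: √((1.145·111.32)² + (-1.689·69.73)²) = √(16246.40849 + 13870.70801) = 173.543 km
E–I: √((-3.319·111.32)² + (-0.471·69.73)²) = √(136508.87896 + 1078.65148) = 370.928 km
E–J: √((-2.672·111.32)² + (-2.902·69.73)²) = √(88474.74160 + 40948.13690) = 359.754 km
F–G: √((-1.948·111.32)² + (-1.684·69.73)²) = √(47024.51233 + 13788.70578) = 246.603 km
F–H: √((2.049·111.32)² + (-1.367·69.73)²) = √(52027.18304 + 9086.07588) = 247.211 km
F–I: √((-2.415·111.32)² + (-0.149·69.73)²) = √(72273.76271 + 107.94732) = 269.038 km
F–J: √((-1.768·111.32)² + (-2.580·69.73)²) = √(38735.65613 + 32365.23333) = 266.648 km
G–H: √((3.997·111.32)² + (0.317·69.73)²) = √(197976.97851 + 488.60494) = 445.495 km
G–I: √((-0.467·111.32)² + (1.535·69.73)²) = √(2702.58994 + 11456.60896) = 118.992 km
G–J: √((0.180·111.32)² + (-0.896·69.73)²) = √(401.50541 + 3903.51048) = 65.613 km
H–I: √((-4.464·111.32)² + (1.218·69.73)²) = √(246941.88968 + 7213.29854) = 504.138 km
H–J: √((-3.817·111.32)² + (-1.213·69.73)²) = √(180547.18238 + 7154.19761) = 433.245 km
I–J: √((0.647·111.32)² + (-2.431·69.73)²) = √(5187.46234 + 28734.87076) = 184.180 km
Closest pair: G–J at 65.613 km.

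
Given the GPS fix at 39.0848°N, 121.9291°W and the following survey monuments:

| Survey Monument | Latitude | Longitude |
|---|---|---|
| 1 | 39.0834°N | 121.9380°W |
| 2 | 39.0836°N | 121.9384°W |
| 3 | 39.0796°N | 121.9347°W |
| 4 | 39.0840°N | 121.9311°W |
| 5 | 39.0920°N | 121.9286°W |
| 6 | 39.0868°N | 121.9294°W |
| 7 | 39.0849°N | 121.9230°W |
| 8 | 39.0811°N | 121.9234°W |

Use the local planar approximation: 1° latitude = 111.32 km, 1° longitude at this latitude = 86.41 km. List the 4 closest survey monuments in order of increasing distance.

Distances from 39.0848°N, 121.9291°W:
1: 0.7847 km
2: 0.8146 km
3: 0.7545 km
4: 0.1944 km
5: 0.8027 km
6: 0.2241 km
7: 0.5272 km
8: 0.6421 km
Sorted: 4 (0.1944 km) < 6 (0.2241 km) < 7 (0.5272 km) < 8 (0.6421 km) < 3 (0.7545 km) < 1 (0.7847 km) < …

4, 6, 7, 8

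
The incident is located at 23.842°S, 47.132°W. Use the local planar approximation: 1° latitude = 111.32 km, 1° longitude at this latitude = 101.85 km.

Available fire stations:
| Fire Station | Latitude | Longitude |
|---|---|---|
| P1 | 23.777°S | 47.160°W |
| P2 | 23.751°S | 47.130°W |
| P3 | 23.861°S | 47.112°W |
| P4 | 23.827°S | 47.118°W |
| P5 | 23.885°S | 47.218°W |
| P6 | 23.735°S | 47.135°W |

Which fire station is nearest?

P4

Distances from 23.842°S, 47.132°W:
P1: 7.778 km
P2: 10.132 km
P3: 2.936 km
P4: 2.196 km
P5: 9.982 km
P6: 11.915 km
Minimum: P4 at 2.196 km.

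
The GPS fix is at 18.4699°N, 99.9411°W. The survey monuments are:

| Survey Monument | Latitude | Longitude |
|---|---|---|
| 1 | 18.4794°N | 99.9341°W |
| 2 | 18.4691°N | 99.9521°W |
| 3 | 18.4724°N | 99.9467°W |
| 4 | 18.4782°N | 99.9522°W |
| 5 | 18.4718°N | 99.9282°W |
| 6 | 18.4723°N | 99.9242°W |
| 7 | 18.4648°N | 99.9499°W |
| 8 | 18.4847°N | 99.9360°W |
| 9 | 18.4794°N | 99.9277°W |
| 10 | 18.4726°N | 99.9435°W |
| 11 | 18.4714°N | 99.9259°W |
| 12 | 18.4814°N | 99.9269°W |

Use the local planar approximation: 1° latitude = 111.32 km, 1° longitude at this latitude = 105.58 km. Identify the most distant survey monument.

Distances from 18.4699°N, 99.9411°W:
1: √((0.0095·111.32)² + (0.0070·105.58)²) = √(1.118391 + 0.546210) = 1.2902 km
2: √((-0.0008·111.32)² + (-0.0110·105.58)²) = √(0.007931 + 1.348804) = 1.1648 km
3: √((0.0025·111.32)² + (-0.0056·105.58)²) = √(0.077451 + 0.349574) = 0.6535 km
4: √((0.0083·111.32)² + (-0.0111·105.58)²) = √(0.853695 + 1.373439) = 1.4924 km
5: √((0.0019·111.32)² + (0.0129·105.58)²) = √(0.044736 + 1.854995) = 1.3783 km
6: √((0.0024·111.32)² + (0.0169·105.58)²) = √(0.071379 + 3.183734) = 1.8042 km
7: √((-0.0051·111.32)² + (-0.0088·105.58)²) = √(0.322320 + 0.863234) = 1.0888 km
8: √((0.0148·111.32)² + (0.0051·105.58)²) = √(2.714375 + 0.289937) = 1.7333 km
9: √((0.0095·111.32)² + (0.0134·105.58)²) = √(1.118391 + 2.001580) = 1.7663 km
10: √((0.0027·111.32)² + (-0.0024·105.58)²) = √(0.090339 + 0.064208) = 0.3931 km
11: √((0.0015·111.32)² + (0.0152·105.58)²) = √(0.027882 + 2.575434) = 1.6135 km
12: √((0.0115·111.32)² + (0.0142·105.58)²) = √(1.638861 + 2.247709) = 1.9714 km
Maximum: 12 at 1.9714 km.

12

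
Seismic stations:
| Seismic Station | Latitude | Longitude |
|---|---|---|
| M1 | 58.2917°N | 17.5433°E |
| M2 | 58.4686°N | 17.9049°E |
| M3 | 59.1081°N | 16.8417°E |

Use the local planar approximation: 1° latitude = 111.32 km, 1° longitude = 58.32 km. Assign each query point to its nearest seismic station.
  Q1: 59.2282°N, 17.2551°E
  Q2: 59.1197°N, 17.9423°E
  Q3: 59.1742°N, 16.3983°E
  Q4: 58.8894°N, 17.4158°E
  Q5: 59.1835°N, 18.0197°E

Q1 at 59.2282°N, 17.2551°E:
  M1: √((-0.9365·111.32)² + (0.2882·58.32)²) = √(10868.308531 + 282.502948) = 105.5974 km
  M2: √((-0.7596·111.32)² + (0.6498·58.32)²) = √(7150.169010 + 1436.132282) = 92.6623 km
  M3: √((-0.1201·111.32)² + (-0.4134·58.32)²) = √(178.744386 + 581.267412) = 27.5683 km
  → nearest: M3 (27.5683 km)
Q2 at 59.1197°N, 17.9423°E:
  M1: √((-0.8280·111.32)² + (-0.3990·58.32)²) = √(8495.854555 + 541.478007) = 95.0649 km
  M2: √((-0.6511·111.32)² + (-0.0374·58.32)²) = √(5253.415922 + 4.757494) = 72.5133 km
  M3: √((-0.0116·111.32)² + (-1.1006·58.32)²) = √(1.667487 + 4119.969942) = 64.2000 km
  → nearest: M3 (64.2000 km)
Q3 at 59.1742°N, 16.3983°E:
  M1: √((-0.8825·111.32)² + (1.1450·58.32)²) = √(9651.077952 + 4459.087597) = 118.7862 km
  M2: √((-0.7056·111.32)² + (1.5066·58.32)²) = √(6169.692790 + 7720.242761) = 117.8556 km
  M3: √((-0.0661·111.32)² + (0.4434·58.32)²) = √(54.143872 + 668.692432) = 26.8856 km
  → nearest: M3 (26.8856 km)
Q4 at 58.8894°N, 17.4158°E:
  M1: √((-0.5977·111.32)² + (0.1275·58.32)²) = √(4427.034505 + 55.291122) = 66.9502 km
  M2: √((-0.4208·111.32)² + (0.4891·58.32)²) = √(2194.309370 + 813.636375) = 54.8447 km
  M3: √((0.2187·111.32)² + (-0.5741·58.32)²) = √(592.712329 + 1121.011646) = 41.3971 km
  → nearest: M3 (41.3971 km)
Q5 at 59.1835°N, 18.0197°E:
  M1: √((-0.8918·111.32)² + (-0.4764·58.32)²) = √(9855.560570 + 771.931096) = 103.0897 km
  M2: √((-0.7149·111.32)² + (-0.1148·58.32)²) = √(6333.401046 + 44.824846) = 79.8638 km
  M3: √((-0.0754·111.32)² + (-1.1780·58.32)²) = √(70.451312 + 4719.821905) = 69.2118 km
  → nearest: M3 (69.2118 km)

Q1→M3; Q2→M3; Q3→M3; Q4→M3; Q5→M3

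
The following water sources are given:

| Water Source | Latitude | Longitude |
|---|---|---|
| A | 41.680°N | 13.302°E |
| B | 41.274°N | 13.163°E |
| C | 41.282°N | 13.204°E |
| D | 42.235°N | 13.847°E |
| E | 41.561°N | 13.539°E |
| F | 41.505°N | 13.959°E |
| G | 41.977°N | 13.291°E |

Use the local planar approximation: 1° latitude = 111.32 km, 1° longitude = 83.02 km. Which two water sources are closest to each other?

B and C

Pairwise distances:
A–B: 46.646 km
A–C: 45.046 km
A–D: 76.579 km
A–E: 23.720 km
A–F: 57.919 km
A–G: 33.075 km
B–C: 3.518 km
B–D: 121.116 km
B–E: 44.667 km
B–F: 70.911 km
B–G: 78.976 km
C–D: 118.761 km
C–E: 41.691 km
C–F: 67.417 km
C–G: 77.704 km
D–E: 79.267 km
D–F: 81.794 km
D–G: 54.365 km
E–F: 35.421 km
E–G: 50.680 km
F–G: 76.396 km
Closest pair: B–C at 3.518 km.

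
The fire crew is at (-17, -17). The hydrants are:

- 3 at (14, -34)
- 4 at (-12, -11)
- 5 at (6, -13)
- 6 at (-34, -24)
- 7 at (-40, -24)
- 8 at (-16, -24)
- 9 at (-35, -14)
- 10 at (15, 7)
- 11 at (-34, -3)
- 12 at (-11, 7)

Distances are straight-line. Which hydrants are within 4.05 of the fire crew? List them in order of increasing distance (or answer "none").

none

Distances from (-17, -17):
3: 35.4
4: 7.8
5: 23.3
6: 18.4
7: 24.0
8: 7.1
9: 18.2
10: 40.0
11: 22.0
12: 24.7
Threshold 4.05: none within range.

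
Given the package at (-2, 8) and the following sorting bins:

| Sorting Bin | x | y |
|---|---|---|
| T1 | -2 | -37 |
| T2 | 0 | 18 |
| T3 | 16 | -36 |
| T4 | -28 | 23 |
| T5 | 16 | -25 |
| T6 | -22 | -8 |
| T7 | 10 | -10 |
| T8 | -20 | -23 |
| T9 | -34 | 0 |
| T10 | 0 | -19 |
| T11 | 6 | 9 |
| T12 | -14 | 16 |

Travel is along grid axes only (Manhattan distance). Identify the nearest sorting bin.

Distances from (-2, 8):
T1: 45
T2: 12
T3: 62
T4: 41
T5: 51
T6: 36
T7: 30
T8: 49
T9: 40
T10: 29
T11: 9
T12: 20
Minimum: T11 at 9.

T11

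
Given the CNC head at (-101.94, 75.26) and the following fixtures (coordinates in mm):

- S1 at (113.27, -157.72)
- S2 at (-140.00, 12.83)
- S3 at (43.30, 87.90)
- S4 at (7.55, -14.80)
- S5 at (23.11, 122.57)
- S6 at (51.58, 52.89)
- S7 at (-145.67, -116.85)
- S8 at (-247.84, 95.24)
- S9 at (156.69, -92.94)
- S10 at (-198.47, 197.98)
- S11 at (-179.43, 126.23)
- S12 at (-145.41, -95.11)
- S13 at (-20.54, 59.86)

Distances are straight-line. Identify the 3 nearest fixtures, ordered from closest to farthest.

S2, S13, S11

Distances from (-101.94, 75.26):
S1: 317.17 mm
S2: 73.12 mm
S3: 145.79 mm
S4: 141.77 mm
S5: 133.70 mm
S6: 155.14 mm
S7: 197.02 mm
S8: 147.26 mm
S9: 308.51 mm
S10: 156.14 mm
S11: 92.75 mm
S12: 175.83 mm
S13: 82.84 mm
Sorted: S2 (73.12 mm) < S13 (82.84 mm) < S11 (92.75 mm) < S5 (133.70 mm) < S4 (141.77 mm) < …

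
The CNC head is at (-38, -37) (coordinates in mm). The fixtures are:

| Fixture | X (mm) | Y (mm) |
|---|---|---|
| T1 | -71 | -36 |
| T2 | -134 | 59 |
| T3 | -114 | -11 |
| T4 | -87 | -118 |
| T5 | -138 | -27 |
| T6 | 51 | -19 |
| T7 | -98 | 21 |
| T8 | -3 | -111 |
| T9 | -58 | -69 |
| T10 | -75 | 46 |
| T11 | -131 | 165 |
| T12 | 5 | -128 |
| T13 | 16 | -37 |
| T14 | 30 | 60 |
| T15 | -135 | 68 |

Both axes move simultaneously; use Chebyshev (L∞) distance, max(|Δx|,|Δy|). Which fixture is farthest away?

T11

Distances from (-38, -37):
T1: 33 mm
T2: 96 mm
T3: 76 mm
T4: 81 mm
T5: 100 mm
T6: 89 mm
T7: 60 mm
T8: 74 mm
T9: 32 mm
T10: 83 mm
T11: 202 mm
T12: 91 mm
T13: 54 mm
T14: 97 mm
T15: 105 mm
Maximum: T11 at 202 mm.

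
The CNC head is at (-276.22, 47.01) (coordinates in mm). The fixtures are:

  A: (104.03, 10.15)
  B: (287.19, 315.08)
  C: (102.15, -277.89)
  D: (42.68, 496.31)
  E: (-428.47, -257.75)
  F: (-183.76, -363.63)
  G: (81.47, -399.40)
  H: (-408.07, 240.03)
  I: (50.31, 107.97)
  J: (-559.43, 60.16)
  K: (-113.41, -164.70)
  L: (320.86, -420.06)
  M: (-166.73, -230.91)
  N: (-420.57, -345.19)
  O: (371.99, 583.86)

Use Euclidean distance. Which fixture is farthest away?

Distances from (-276.22, 47.01):
A: √((380.25)² + (-36.86)²) = √(144590.0625 + 1358.6596) = 382.03 mm
B: √((563.41)² + (268.07)²) = √(317430.8281 + 71861.5249) = 623.93 mm
C: √((378.37)² + (-324.90)²) = √(143163.8569 + 105560.0100) = 498.72 mm
D: √((318.90)² + (449.30)²) = √(101697.2100 + 201870.4900) = 550.97 mm
E: √((-152.25)² + (-304.76)²) = √(23180.0625 + 92878.6576) = 340.67 mm
F: √((92.46)² + (-410.64)²) = √(8548.8516 + 168625.2096) = 420.92 mm
G: √((357.69)² + (-446.41)²) = √(127942.1361 + 199281.8881) = 572.03 mm
H: √((-131.85)² + (193.02)²) = √(17384.4225 + 37256.7204) = 233.75 mm
I: √((326.53)² + (60.96)²) = √(106621.8409 + 3716.1216) = 332.17 mm
J: √((-283.21)² + (13.15)²) = √(80207.9041 + 172.9225) = 283.52 mm
K: √((162.81)² + (-211.71)²) = √(26507.0961 + 44821.1241) = 267.07 mm
L: √((597.08)² + (-467.07)²) = √(356504.5264 + 218154.3849) = 758.06 mm
M: √((109.49)² + (-277.92)²) = √(11988.0601 + 77239.5264) = 298.71 mm
N: √((-144.35)² + (-392.20)²) = √(20836.9225 + 153820.8400) = 417.92 mm
O: √((648.21)² + (536.85)²) = √(420176.2041 + 288207.9225) = 841.66 mm
Maximum: O at 841.66 mm.

O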